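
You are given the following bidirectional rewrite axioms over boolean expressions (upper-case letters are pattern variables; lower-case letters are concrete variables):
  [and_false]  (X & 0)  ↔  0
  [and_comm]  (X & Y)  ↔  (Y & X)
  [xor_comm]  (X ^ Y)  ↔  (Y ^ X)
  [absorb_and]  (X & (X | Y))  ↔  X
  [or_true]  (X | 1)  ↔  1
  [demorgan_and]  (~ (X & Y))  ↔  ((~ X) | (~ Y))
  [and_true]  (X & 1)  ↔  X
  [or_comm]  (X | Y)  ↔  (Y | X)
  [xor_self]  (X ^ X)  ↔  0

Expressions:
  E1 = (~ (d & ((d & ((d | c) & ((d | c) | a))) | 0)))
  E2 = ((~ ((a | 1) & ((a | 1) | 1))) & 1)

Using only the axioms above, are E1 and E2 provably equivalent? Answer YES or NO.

NO

All listed rules preserve value, hence provable equivalence implies equal values everywhere; look for a separating assignment.
a=0, c=0, d=0 gives E1 ↦ 1, E2 ↦ 0; values differ ⇒ not provably equivalent.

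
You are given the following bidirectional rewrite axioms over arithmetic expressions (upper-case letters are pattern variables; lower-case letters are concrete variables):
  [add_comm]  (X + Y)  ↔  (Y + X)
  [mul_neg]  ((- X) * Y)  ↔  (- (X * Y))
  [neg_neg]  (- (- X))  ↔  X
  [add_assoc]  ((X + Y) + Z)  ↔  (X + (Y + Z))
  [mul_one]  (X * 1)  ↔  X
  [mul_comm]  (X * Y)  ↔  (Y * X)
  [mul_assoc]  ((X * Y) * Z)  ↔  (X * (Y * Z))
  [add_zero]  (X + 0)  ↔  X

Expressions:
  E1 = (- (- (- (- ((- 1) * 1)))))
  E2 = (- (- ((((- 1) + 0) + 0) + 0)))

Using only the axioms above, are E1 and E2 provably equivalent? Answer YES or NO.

step 1: mul_one (→) rewrites ((- 1) * 1) into (- 1), now (- (- (- (- (- 1)))))
step 2: neg_neg (→) rewrites (- (- (- 1))) into (- 1), now (- (- (- 1)))
step 3: neg_neg (→) rewrites (- (- (- 1))) into (- 1)
step 4: add_zero (←) rewrites (- 1) into ((- 1) + 0)
step 5: add_zero (←) rewrites (- 1) into ((- 1) + 0), now (((- 1) + 0) + 0)
step 6: neg_neg (←) rewrites (((- 1) + 0) + 0) into (- (- (((- 1) + 0) + 0)))
step 7: add_zero (←) rewrites ((- 1) + 0) into (((- 1) + 0) + 0), which is E2

YES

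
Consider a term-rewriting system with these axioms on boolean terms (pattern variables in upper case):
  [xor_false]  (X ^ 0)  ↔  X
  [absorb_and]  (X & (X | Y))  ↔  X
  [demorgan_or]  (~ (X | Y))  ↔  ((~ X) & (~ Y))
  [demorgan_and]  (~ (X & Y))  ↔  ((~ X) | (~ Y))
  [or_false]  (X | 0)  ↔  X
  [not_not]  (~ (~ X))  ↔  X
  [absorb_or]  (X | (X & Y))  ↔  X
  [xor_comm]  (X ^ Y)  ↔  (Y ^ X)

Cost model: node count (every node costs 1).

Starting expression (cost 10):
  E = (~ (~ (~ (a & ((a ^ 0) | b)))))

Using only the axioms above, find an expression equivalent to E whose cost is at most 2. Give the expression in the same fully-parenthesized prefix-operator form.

(~ a)   [cost 2]

step 1: not_not (→) rewrites (~ (~ (~ (a & ((a ^ 0) | b))))) into (~ (a & ((a ^ 0) | b)))
step 2: xor_false (→) rewrites (a ^ 0) into a, now (~ (a & (a | b)))
step 3: absorb_and (→) rewrites (a & (a | b)) into a, reaching cost 2 (bound 2)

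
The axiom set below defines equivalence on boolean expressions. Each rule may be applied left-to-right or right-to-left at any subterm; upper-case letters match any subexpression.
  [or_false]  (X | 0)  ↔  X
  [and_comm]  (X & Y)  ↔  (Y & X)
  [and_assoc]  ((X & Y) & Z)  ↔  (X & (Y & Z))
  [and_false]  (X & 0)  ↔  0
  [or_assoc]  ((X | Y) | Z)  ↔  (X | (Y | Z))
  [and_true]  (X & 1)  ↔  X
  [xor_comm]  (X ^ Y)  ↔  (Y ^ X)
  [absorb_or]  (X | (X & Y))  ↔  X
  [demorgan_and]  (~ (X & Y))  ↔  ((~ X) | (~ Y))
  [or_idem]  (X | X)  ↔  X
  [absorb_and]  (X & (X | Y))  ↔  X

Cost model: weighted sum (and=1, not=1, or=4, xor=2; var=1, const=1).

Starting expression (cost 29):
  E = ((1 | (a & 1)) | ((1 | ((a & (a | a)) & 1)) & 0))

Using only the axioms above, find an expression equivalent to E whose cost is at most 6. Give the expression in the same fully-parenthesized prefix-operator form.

(1 | a)   [cost 6]

(1) (a & (a | a))  =[absorb_and →]=  a    ⊢ ((1 | (a & 1)) | ((1 | (a & 1)) & 0))
(2) ((1 | (a & 1)) | ((1 | (a & 1)) & 0))  =[absorb_or →]=  (1 | (a & 1))
(3) (a & 1)  =[and_true →]=  a    ⊢ cost 6, within 6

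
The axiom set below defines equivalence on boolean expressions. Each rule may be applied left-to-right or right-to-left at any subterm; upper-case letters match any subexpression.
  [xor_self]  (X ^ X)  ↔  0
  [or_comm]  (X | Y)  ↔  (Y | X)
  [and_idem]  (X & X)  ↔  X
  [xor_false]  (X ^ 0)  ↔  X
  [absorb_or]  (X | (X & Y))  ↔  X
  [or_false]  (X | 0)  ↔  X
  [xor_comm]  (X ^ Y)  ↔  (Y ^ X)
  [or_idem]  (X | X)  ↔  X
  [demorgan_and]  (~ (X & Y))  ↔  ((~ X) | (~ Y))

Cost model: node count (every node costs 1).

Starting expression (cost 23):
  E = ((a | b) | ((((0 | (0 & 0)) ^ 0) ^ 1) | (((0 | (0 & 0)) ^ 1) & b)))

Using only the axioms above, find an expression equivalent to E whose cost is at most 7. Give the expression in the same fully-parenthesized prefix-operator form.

(1) ((0 | (0 & 0)) ^ 0)  =[xor_false →]=  (0 | (0 & 0))    ⊢ ((a | b) | (((0 | (0 & 0)) ^ 1) | (((0 | (0 & 0)) ^ 1) & b)))
(2) (((0 | (0 & 0)) ^ 1) | (((0 | (0 & 0)) ^ 1) & b))  =[absorb_or →]=  ((0 | (0 & 0)) ^ 1)    ⊢ ((a | b) | ((0 | (0 & 0)) ^ 1))
(3) (0 | (0 & 0))  =[absorb_or →]=  0    ⊢ cost 7, within 7

((a | b) | (0 ^ 1))   [cost 7]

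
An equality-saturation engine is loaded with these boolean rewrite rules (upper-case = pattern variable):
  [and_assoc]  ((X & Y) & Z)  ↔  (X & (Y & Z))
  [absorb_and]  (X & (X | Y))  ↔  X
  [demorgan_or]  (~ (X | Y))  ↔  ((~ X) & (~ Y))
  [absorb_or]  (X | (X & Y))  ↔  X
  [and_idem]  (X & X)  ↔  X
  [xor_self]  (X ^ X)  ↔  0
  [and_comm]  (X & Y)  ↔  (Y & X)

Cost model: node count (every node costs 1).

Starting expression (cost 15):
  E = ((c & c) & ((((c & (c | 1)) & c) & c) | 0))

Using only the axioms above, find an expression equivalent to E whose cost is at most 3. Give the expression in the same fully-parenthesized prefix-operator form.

(c & c)   [cost 3]

step 1: absorb_and (→) rewrites (c & (c | 1)) into c, now ((c & c) & (((c & c) & c) | 0))
step 2: and_idem (→) rewrites (c & c) into c, now ((c & c) & ((c & c) | 0))
step 3: absorb_and (→) rewrites ((c & c) & ((c & c) | 0)) into (c & c), reaching cost 3 (bound 3)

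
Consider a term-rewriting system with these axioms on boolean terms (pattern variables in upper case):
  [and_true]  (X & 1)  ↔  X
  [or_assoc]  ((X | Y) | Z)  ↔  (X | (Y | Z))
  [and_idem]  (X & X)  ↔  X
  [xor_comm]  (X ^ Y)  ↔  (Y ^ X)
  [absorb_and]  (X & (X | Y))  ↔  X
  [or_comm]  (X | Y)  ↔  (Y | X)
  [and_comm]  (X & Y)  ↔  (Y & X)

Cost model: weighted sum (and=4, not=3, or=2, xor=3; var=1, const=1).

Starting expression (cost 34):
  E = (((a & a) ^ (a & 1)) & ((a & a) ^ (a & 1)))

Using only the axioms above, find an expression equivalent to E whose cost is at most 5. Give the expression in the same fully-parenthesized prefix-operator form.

(a ^ a)   [cost 5]

(1) (((a & a) ^ (a & 1)) & ((a & a) ^ (a & 1)))  =[and_idem →]=  ((a & a) ^ (a & 1))
(2) (a & 1)  =[and_true →]=  a    ⊢ ((a & a) ^ a)
(3) (a & a)  =[and_idem →]=  a    ⊢ cost 5, within 5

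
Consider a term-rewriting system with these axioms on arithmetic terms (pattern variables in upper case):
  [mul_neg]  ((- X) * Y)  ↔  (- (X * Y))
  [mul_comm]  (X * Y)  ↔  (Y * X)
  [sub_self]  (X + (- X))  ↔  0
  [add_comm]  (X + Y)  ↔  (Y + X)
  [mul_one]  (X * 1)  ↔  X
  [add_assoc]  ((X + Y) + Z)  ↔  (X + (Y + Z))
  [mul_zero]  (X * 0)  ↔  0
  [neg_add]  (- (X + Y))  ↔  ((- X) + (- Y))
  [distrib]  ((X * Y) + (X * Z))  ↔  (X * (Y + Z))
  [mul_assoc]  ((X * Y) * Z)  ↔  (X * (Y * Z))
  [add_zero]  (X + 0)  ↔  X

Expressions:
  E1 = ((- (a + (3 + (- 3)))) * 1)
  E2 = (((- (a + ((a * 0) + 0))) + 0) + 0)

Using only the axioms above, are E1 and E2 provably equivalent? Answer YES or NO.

(1) ((- (a + (3 + (- 3)))) * 1)  =[mul_one →]=  (- (a + (3 + (- 3))))
(2) (3 + (- 3))  =[sub_self →]=  0    ⊢ (- (a + 0))
(3) (- (a + 0))  =[add_zero ←]=  ((- (a + 0)) + 0)
(4) 0  =[mul_zero ←]=  (a * 0)    ⊢ ((- (a + (a * 0))) + 0)
(5) (a * 0)  =[add_zero ←]=  ((a * 0) + 0)    ⊢ ((- (a + ((a * 0) + 0))) + 0)
(6) ((- (a + ((a * 0) + 0))) + 0)  =[add_zero ←]=  (((- (a + ((a * 0) + 0))) + 0) + 0)    ⊢ E2

YES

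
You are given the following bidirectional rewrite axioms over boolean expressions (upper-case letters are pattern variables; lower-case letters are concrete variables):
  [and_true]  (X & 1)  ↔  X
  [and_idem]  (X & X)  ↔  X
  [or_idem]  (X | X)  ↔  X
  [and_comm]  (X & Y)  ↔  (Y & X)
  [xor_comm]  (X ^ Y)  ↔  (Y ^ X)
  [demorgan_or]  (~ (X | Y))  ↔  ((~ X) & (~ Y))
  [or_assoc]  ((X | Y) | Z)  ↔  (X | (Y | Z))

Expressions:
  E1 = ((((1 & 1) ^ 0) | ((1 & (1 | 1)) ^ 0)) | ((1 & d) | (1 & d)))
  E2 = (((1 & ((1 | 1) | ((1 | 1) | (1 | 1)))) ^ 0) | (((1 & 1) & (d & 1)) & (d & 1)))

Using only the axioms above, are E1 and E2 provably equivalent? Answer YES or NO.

(1) (1 | 1)  =[or_idem →]=  1    ⊢ ((((1 & 1) ^ 0) | ((1 & 1) ^ 0)) | ((1 & d) | (1 & d)))
(2) (((1 & 1) ^ 0) | ((1 & 1) ^ 0))  =[or_idem →]=  ((1 & 1) ^ 0)    ⊢ (((1 & 1) ^ 0) | ((1 & d) | (1 & d)))
(3) (1 & 1)  =[and_true →]=  1    ⊢ ((1 ^ 0) | ((1 & d) | (1 & d)))
(4) ((1 & d) | (1 & d))  =[or_idem →]=  (1 & d)    ⊢ ((1 ^ 0) | (1 & d))
(5) (1 & d)  =[and_idem ←]=  ((1 & d) & (1 & d))    ⊢ ((1 ^ 0) | ((1 & d) & (1 & d)))
(6) d  =[and_true ←]=  (d & 1)    ⊢ ((1 ^ 0) | ((1 & d) & (1 & (d & 1))))
(7) 1  =[and_true ←]=  (1 & 1)    ⊢ (((1 & 1) ^ 0) | ((1 & d) & (1 & (d & 1))))
(8) 1  =[and_idem ←]=  (1 & 1)    ⊢ (((1 & 1) ^ 0) | ((1 & d) & ((1 & 1) & (d & 1))))
(9) 1  =[or_idem ←]=  (1 | 1)    ⊢ (((1 & (1 | 1)) ^ 0) | ((1 & d) & ((1 & 1) & (d & 1))))
(10) (1 | 1)  =[or_idem ←]=  ((1 | 1) | (1 | 1))    ⊢ (((1 & ((1 | 1) | (1 | 1))) ^ 0) | ((1 & d) & ((1 & 1) & (d & 1))))
(11) ((1 & d) & ((1 & 1) & (d & 1)))  =[and_comm →]=  (((1 & 1) & (d & 1)) & (1 & d))    ⊢ (((1 & ((1 | 1) | (1 | 1))) ^ 0) | (((1 & 1) & (d & 1)) & (1 & d)))
(12) (1 & d)  =[and_comm →]=  (d & 1)    ⊢ (((1 & ((1 | 1) | (1 | 1))) ^ 0) | (((1 & 1) & (d & 1)) & (d & 1)))
(13) (1 | 1)  =[or_idem ←]=  ((1 | 1) | (1 | 1))    ⊢ E2

YES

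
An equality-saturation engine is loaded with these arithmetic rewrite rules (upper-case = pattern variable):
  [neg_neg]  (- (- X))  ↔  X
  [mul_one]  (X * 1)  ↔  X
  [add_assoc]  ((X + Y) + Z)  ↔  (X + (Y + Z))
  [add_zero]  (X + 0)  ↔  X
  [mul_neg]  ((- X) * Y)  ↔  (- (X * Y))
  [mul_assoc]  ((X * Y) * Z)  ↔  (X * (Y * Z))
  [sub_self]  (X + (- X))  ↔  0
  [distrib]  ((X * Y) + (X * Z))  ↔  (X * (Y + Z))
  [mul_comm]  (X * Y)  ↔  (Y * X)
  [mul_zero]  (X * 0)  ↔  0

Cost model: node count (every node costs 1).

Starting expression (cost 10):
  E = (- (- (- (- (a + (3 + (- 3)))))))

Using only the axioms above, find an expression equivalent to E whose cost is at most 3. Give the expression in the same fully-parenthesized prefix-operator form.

(- (- a))   [cost 3]

(1) (3 + (- 3))  =[sub_self →]=  0    ⊢ (- (- (- (- (a + 0)))))
(2) (a + 0)  =[add_zero →]=  a    ⊢ (- (- (- (- a))))
(3) (- (- a))  =[neg_neg →]=  a    ⊢ cost 3, within 3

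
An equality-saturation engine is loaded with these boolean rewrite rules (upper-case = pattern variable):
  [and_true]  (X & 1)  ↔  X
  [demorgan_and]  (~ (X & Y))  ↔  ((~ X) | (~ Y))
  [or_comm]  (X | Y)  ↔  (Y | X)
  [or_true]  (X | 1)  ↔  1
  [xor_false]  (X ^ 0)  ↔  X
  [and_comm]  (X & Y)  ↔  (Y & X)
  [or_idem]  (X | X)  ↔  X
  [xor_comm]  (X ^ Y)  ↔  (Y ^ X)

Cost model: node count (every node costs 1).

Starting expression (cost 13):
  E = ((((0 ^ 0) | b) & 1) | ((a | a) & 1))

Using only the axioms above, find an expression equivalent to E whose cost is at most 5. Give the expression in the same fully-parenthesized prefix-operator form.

(a | (0 | b))   [cost 5]

step 1: and_true (→) rewrites (((0 ^ 0) | b) & 1) into ((0 ^ 0) | b), now (((0 ^ 0) | b) | ((a | a) & 1))
step 2: or_idem (→) rewrites (a | a) into a, now (((0 ^ 0) | b) | (a & 1))
step 3: xor_false (→) rewrites (0 ^ 0) into 0, now ((0 | b) | (a & 1))
step 4: or_comm (→) rewrites ((0 | b) | (a & 1)) into ((a & 1) | (0 | b))
step 5: and_true (→) rewrites (a & 1) into a, reaching cost 5 (bound 5)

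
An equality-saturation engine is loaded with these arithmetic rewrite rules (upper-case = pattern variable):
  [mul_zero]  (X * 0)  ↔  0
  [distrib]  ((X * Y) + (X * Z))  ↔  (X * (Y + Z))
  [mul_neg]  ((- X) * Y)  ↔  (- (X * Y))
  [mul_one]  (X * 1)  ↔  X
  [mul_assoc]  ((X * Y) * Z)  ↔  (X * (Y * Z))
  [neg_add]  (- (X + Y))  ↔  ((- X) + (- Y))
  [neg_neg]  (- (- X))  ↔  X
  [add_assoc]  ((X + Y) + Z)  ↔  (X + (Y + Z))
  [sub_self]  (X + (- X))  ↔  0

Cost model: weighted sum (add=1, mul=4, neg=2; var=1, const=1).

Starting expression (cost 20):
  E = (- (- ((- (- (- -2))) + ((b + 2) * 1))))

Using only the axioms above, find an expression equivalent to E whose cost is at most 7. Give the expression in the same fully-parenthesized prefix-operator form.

step 1: neg_neg (→) rewrites (- (- (- -2))) into (- -2), now (- (- ((- -2) + ((b + 2) * 1))))
step 2: mul_one (→) rewrites ((b + 2) * 1) into (b + 2), now (- (- ((- -2) + (b + 2))))
step 3: neg_neg (→) rewrites (- (- ((- -2) + (b + 2)))) into ((- -2) + (b + 2)), reaching cost 7 (bound 7)

((- -2) + (b + 2))   [cost 7]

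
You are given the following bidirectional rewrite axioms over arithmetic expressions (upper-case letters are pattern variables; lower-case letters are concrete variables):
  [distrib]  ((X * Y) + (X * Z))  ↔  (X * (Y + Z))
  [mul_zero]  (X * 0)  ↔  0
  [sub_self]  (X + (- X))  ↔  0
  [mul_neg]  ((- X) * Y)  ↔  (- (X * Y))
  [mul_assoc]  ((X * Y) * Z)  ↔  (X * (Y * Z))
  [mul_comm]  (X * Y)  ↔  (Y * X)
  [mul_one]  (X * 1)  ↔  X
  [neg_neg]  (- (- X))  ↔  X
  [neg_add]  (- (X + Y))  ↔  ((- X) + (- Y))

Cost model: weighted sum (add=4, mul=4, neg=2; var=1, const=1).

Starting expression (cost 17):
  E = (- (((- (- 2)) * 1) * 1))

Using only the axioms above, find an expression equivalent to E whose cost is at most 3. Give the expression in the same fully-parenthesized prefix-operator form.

(- 2)   [cost 3]

1. [mul_one →] (((- (- 2)) * 1) * 1)  →  ((- (- 2)) * 1);  E = (- ((- (- 2)) * 1))
2. [mul_one →] ((- (- 2)) * 1)  →  (- (- 2));  E = (- (- (- 2)))
3. [neg_neg →] (- (- 2))  →  2;  cost 3 ≤ 3, done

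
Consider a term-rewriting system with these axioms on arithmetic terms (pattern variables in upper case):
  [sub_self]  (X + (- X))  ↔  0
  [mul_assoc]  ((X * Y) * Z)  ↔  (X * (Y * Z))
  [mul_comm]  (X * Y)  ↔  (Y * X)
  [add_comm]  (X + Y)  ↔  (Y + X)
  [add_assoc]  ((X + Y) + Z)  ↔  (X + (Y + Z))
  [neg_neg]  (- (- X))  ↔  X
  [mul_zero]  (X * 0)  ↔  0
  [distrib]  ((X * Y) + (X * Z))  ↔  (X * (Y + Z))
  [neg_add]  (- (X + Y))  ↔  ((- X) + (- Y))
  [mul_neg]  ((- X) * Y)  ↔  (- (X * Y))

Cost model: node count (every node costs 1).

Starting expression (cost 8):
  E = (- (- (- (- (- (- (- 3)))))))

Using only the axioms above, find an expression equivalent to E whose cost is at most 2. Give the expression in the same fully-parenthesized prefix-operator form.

1. [neg_neg →] (- (- 3))  →  3;  E = (- (- (- (- (- 3)))))
2. [neg_neg →] (- (- (- (- 3))))  →  (- (- 3));  E = (- (- (- 3)))
3. [neg_neg →] (- (- 3))  →  3;  cost 2 ≤ 2, done

(- 3)   [cost 2]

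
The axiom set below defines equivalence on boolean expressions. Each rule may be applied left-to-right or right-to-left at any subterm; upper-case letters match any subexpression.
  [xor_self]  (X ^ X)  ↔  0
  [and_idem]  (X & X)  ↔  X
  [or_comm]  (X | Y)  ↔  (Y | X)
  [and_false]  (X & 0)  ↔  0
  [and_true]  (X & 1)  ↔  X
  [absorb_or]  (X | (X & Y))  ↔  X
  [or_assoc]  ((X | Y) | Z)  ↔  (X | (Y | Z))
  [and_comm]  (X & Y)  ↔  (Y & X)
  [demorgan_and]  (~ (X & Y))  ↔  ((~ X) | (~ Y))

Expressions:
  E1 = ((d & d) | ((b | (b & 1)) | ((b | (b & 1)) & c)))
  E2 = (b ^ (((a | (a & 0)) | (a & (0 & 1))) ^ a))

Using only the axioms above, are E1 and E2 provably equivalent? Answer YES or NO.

The axioms are sound identities: if E1 ↔* E2 then E1 and E2 evaluate identically under any assignment.
Under a=0, b=0, c=0, d=1: E1 evaluates to 1, E2 to 0. Distinct ⇒ no rewrite sequence connects them.

NO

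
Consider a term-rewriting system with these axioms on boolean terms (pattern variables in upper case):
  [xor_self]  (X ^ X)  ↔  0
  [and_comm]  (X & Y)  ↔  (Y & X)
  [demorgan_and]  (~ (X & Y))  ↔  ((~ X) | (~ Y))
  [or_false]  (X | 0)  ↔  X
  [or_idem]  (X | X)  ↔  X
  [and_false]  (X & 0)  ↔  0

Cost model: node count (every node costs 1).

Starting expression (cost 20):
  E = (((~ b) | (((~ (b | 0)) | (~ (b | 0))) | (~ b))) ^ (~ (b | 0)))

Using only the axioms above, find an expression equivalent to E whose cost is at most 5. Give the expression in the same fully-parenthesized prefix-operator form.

1. [or_idem →] ((~ (b | 0)) | (~ (b | 0)))  →  (~ (b | 0));  E = (((~ b) | ((~ (b | 0)) | (~ b))) ^ (~ (b | 0)))
2. [or_false →] (b | 0)  →  b;  E = (((~ b) | ((~ b) | (~ b))) ^ (~ (b | 0)))
3. [or_false →] (b | 0)  →  b;  E = (((~ b) | ((~ b) | (~ b))) ^ (~ b))
4. [or_idem →] ((~ b) | (~ b))  →  (~ b);  E = (((~ b) | (~ b)) ^ (~ b))
5. [or_idem →] ((~ b) | (~ b))  →  (~ b);  cost 5 ≤ 5, done

((~ b) ^ (~ b))   [cost 5]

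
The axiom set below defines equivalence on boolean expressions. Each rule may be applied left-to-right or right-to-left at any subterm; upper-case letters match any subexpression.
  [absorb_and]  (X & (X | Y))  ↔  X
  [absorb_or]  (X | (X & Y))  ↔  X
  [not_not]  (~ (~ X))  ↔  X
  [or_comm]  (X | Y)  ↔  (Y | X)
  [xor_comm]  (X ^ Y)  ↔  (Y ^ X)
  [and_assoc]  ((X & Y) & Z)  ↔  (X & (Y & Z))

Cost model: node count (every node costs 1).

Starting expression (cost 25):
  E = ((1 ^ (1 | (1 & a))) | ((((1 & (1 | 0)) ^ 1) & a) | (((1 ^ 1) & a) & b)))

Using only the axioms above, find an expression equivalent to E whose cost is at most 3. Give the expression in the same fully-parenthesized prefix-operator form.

1. [absorb_and →] (1 & (1 | 0))  →  1;  E = ((1 ^ (1 | (1 & a))) | (((1 ^ 1) & a) | (((1 ^ 1) & a) & b)))
2. [absorb_or →] (1 | (1 & a))  →  1;  E = ((1 ^ 1) | (((1 ^ 1) & a) | (((1 ^ 1) & a) & b)))
3. [absorb_or →] (((1 ^ 1) & a) | (((1 ^ 1) & a) & b))  →  ((1 ^ 1) & a);  E = ((1 ^ 1) | ((1 ^ 1) & a))
4. [absorb_or →] ((1 ^ 1) | ((1 ^ 1) & a))  →  (1 ^ 1);  cost 3 ≤ 3, done

(1 ^ 1)   [cost 3]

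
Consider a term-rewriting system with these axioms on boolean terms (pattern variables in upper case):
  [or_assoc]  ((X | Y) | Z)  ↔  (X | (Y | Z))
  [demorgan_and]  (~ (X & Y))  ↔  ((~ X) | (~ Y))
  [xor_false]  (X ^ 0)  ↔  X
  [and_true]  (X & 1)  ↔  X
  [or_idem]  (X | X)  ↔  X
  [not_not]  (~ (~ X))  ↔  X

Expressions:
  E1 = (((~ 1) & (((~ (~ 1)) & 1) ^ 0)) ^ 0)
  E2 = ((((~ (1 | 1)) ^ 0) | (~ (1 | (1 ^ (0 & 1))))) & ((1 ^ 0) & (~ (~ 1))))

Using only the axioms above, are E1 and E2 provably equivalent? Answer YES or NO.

YES

step 1: xor_false (→) rewrites (((~ 1) & (((~ (~ 1)) & 1) ^ 0)) ^ 0) into ((~ 1) & (((~ (~ 1)) & 1) ^ 0))
step 2: xor_false (→) rewrites (((~ (~ 1)) & 1) ^ 0) into ((~ (~ 1)) & 1), now ((~ 1) & ((~ (~ 1)) & 1))
step 3: not_not (→) rewrites (~ (~ 1)) into 1, now ((~ 1) & (1 & 1))
step 4: or_idem (←) rewrites 1 into (1 | 1), now ((~ (1 | 1)) & (1 & 1))
step 5: or_idem (←) rewrites (~ (1 | 1)) into ((~ (1 | 1)) | (~ (1 | 1))), now (((~ (1 | 1)) | (~ (1 | 1))) & (1 & 1))
step 6: not_not (←) rewrites 1 into (~ (~ 1)), now (((~ (1 | 1)) | (~ (1 | 1))) & (1 & (~ (~ 1))))
step 7: xor_false (←) rewrites 1 into (1 ^ 0), now (((~ (1 | 1)) | (~ (1 | (1 ^ 0)))) & (1 & (~ (~ 1))))
step 8: xor_false (←) rewrites (~ (1 | 1)) into ((~ (1 | 1)) ^ 0), now ((((~ (1 | 1)) ^ 0) | (~ (1 | (1 ^ 0)))) & (1 & (~ (~ 1))))
step 9: xor_false (←) rewrites 1 into (1 ^ 0), now ((((~ (1 | 1)) ^ 0) | (~ (1 | (1 ^ 0)))) & ((1 ^ 0) & (~ (~ 1))))
step 10: and_true (←) rewrites 0 into (0 & 1), which is E2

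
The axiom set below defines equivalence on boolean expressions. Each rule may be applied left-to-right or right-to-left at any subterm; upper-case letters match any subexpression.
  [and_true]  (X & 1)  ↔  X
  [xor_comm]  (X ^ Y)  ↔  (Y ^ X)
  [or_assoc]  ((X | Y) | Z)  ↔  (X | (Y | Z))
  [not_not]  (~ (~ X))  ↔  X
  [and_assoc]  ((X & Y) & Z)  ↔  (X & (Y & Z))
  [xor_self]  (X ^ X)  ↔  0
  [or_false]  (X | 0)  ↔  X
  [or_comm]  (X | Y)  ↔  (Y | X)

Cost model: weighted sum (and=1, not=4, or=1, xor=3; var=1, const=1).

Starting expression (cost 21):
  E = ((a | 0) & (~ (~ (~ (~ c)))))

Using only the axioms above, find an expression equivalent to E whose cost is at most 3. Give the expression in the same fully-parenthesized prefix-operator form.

(a & c)   [cost 3]

(1) (~ (~ c))  =[not_not →]=  c    ⊢ ((a | 0) & (~ (~ c)))
(2) (a | 0)  =[or_false →]=  a    ⊢ (a & (~ (~ c)))
(3) (~ (~ c))  =[not_not →]=  c    ⊢ cost 3, within 3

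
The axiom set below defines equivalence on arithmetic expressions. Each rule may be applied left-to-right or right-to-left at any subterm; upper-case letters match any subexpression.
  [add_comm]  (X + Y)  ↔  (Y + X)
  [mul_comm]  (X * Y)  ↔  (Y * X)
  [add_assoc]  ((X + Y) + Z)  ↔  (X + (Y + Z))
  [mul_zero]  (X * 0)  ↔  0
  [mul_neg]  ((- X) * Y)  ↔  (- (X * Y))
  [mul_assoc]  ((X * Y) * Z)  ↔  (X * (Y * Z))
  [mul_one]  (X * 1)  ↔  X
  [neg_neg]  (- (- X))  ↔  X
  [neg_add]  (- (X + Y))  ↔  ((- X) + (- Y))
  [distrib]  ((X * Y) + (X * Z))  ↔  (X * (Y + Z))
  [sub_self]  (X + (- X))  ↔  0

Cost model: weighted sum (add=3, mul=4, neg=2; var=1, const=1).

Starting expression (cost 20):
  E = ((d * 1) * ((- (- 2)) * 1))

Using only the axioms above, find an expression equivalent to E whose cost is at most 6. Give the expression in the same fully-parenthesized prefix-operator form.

1. [neg_neg →] (- (- 2))  →  2;  E = ((d * 1) * (2 * 1))
2. [mul_one →] (d * 1)  →  d;  E = (d * (2 * 1))
3. [mul_one →] (2 * 1)  →  2;  cost 6 ≤ 6, done

(d * 2)   [cost 6]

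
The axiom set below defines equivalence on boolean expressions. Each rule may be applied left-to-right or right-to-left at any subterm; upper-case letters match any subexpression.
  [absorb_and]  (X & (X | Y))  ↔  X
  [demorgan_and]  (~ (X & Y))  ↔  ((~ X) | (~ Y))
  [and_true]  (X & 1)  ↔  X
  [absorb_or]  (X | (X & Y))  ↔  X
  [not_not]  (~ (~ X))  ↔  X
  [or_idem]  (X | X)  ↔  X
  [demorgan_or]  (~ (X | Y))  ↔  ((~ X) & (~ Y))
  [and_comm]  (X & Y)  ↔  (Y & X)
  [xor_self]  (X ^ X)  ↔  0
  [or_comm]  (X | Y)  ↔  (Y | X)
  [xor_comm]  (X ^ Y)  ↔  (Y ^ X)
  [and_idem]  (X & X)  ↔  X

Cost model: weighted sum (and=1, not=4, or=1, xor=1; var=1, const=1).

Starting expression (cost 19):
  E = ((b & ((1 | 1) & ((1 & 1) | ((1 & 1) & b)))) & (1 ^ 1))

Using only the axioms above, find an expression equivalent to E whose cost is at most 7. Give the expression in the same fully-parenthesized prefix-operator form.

1. [absorb_or →] ((1 & 1) | ((1 & 1) & b))  →  (1 & 1);  E = ((b & ((1 | 1) & (1 & 1))) & (1 ^ 1))
2. [or_idem →] (1 | 1)  →  1;  E = ((b & (1 & (1 & 1))) & (1 ^ 1))
3. [and_idem →] (1 & 1)  →  1;  E = ((b & (1 & 1)) & (1 ^ 1))
4. [and_true →] (1 & 1)  →  1;  cost 7 ≤ 7, done

((b & 1) & (1 ^ 1))   [cost 7]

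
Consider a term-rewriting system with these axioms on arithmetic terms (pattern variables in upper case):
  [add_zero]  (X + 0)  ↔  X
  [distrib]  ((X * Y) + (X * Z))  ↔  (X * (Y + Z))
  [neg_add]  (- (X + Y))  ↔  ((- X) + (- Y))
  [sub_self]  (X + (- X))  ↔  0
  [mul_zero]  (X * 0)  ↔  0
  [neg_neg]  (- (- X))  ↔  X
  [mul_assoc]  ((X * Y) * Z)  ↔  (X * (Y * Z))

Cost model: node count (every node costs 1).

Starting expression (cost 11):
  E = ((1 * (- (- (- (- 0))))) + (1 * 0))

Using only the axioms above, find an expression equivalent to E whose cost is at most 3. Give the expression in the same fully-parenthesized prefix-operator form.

(1 * 0)   [cost 3]

step 1: neg_neg (→) rewrites (- (- (- 0))) into (- 0), now ((1 * (- (- 0))) + (1 * 0))
step 2: distrib (→) rewrites ((1 * (- (- 0))) + (1 * 0)) into (1 * ((- (- 0)) + 0))
step 3: add_zero (→) rewrites ((- (- 0)) + 0) into (- (- 0)), now (1 * (- (- 0)))
step 4: neg_neg (→) rewrites (- (- 0)) into 0, reaching cost 3 (bound 3)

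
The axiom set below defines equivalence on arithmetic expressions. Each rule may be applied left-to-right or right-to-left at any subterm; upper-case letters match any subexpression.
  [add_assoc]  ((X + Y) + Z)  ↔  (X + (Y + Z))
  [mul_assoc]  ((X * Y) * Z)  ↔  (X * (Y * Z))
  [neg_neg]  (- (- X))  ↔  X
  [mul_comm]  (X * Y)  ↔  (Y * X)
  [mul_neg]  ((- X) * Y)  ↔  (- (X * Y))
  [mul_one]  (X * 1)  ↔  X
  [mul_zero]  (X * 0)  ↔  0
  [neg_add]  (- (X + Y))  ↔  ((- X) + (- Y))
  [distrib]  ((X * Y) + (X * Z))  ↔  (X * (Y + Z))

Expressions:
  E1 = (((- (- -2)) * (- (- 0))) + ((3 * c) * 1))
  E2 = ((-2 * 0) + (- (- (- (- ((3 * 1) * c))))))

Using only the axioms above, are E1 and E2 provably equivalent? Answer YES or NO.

step 1: neg_neg (→) rewrites (- (- -2)) into -2, now ((-2 * (- (- 0))) + ((3 * c) * 1))
step 2: mul_one (→) rewrites ((3 * c) * 1) into (3 * c), now ((-2 * (- (- 0))) + (3 * c))
step 3: neg_neg (→) rewrites (- (- 0)) into 0, now ((-2 * 0) + (3 * c))
step 4: neg_neg (←) rewrites (3 * c) into (- (- (3 * c))), now ((-2 * 0) + (- (- (3 * c))))
step 5: mul_one (←) rewrites 3 into (3 * 1), now ((-2 * 0) + (- (- ((3 * 1) * c))))
step 6: neg_neg (←) rewrites (- (- ((3 * 1) * c))) into (- (- (- (- ((3 * 1) * c))))), which is E2

YES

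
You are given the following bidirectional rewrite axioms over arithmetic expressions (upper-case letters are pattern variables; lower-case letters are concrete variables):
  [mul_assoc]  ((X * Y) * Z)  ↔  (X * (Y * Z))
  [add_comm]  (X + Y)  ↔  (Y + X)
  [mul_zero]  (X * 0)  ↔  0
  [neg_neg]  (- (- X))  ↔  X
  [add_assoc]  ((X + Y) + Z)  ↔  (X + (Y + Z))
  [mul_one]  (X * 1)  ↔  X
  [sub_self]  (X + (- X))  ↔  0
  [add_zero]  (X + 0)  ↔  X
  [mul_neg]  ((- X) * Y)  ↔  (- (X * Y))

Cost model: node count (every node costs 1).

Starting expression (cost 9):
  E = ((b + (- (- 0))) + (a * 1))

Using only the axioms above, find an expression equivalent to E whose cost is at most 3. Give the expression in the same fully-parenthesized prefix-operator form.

(1) (a * 1)  =[mul_one →]=  a    ⊢ ((b + (- (- 0))) + a)
(2) (- (- 0))  =[neg_neg →]=  0    ⊢ ((b + 0) + a)
(3) (b + 0)  =[add_zero →]=  b    ⊢ cost 3, within 3

(b + a)   [cost 3]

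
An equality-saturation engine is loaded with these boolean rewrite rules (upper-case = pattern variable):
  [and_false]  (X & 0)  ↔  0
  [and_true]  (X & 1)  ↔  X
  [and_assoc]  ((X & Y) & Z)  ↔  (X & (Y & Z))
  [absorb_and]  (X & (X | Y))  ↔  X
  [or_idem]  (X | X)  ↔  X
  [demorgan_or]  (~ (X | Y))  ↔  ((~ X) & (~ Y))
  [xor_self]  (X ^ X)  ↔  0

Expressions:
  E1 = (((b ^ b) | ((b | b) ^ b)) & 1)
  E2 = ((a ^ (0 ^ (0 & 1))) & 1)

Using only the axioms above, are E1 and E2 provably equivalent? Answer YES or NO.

NO

The axioms are sound identities: if E1 ↔* E2 then E1 and E2 evaluate identically under any assignment.
Under a=1, b=0: E1 evaluates to 0, E2 to 1. Distinct ⇒ no rewrite sequence connects them.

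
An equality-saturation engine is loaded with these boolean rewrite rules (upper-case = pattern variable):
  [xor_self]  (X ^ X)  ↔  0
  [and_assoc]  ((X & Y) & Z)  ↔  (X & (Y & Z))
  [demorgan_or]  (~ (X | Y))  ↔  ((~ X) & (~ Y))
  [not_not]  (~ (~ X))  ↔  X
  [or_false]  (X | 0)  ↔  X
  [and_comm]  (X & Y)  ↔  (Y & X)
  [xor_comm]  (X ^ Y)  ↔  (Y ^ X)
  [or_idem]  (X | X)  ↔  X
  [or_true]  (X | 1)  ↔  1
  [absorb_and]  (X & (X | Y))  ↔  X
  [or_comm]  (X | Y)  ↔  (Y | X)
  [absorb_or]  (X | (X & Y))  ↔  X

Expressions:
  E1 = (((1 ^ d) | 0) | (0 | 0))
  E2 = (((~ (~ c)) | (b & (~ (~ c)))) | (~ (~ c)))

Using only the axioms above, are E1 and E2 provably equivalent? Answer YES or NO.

All listed rules preserve value, hence provable equivalence implies equal values everywhere; look for a separating assignment.
b=0, c=0, d=0 gives E1 ↦ 1, E2 ↦ 0; values differ ⇒ not provably equivalent.

NO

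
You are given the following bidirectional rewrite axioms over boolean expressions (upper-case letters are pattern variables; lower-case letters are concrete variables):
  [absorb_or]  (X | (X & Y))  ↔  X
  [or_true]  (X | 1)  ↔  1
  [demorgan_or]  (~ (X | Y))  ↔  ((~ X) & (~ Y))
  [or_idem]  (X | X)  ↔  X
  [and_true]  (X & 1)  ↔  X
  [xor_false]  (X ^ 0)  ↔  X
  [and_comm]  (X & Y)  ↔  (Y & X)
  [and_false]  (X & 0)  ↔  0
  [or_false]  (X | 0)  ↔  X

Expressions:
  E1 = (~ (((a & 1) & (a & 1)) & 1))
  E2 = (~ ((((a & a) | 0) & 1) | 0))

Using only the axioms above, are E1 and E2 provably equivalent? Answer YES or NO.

YES

(1) (((a & 1) & (a & 1)) & 1)  =[and_true →]=  ((a & 1) & (a & 1))    ⊢ (~ ((a & 1) & (a & 1)))
(2) (a & 1)  =[and_true →]=  a    ⊢ (~ ((a & 1) & a))
(3) (a & 1)  =[and_true →]=  a    ⊢ (~ (a & a))
(4) (a & a)  =[or_false ←]=  ((a & a) | 0)    ⊢ (~ ((a & a) | 0))
(5) ((a & a) | 0)  =[or_false ←]=  (((a & a) | 0) | 0)    ⊢ (~ (((a & a) | 0) | 0))
(6) ((a & a) | 0)  =[and_true ←]=  (((a & a) | 0) & 1)    ⊢ E2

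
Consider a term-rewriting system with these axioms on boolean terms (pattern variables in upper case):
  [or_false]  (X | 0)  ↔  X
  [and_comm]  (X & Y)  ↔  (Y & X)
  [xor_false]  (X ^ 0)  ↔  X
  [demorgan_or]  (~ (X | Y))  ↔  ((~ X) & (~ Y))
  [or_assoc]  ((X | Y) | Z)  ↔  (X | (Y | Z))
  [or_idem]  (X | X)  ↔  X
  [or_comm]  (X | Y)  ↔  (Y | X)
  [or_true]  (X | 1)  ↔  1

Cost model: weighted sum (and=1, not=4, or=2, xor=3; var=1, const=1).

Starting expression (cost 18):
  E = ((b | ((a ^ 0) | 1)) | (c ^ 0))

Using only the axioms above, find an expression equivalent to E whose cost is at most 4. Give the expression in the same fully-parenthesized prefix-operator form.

(1 | c)   [cost 4]

step 1: xor_false (→) rewrites (a ^ 0) into a, now ((b | (a | 1)) | (c ^ 0))
step 2: or_true (→) rewrites (a | 1) into 1, now ((b | 1) | (c ^ 0))
step 3: or_true (→) rewrites (b | 1) into 1, now (1 | (c ^ 0))
step 4: xor_false (→) rewrites (c ^ 0) into c, reaching cost 4 (bound 4)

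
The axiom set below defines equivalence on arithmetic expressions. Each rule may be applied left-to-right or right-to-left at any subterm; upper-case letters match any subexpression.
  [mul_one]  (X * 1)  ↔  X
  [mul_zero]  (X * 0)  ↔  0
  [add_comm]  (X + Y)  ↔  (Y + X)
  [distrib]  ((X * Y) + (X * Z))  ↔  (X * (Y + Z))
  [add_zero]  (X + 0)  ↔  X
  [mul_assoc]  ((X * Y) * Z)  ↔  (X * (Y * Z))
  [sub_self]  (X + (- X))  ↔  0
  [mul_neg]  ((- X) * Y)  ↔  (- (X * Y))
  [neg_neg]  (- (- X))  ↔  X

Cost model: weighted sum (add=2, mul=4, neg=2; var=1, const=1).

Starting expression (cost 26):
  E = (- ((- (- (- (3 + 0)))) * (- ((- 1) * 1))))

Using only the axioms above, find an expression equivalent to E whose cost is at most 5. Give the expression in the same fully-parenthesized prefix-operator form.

(- (- 3))   [cost 5]

(1) (3 + 0)  =[add_zero →]=  3    ⊢ (- ((- (- (- 3))) * (- ((- 1) * 1))))
(2) ((- 1) * 1)  =[mul_one →]=  (- 1)    ⊢ (- ((- (- (- 3))) * (- (- 1))))
(3) (- (- 1))  =[neg_neg →]=  1    ⊢ (- ((- (- (- 3))) * 1))
(4) ((- (- (- 3))) * 1)  =[mul_one →]=  (- (- (- 3)))    ⊢ (- (- (- (- 3))))
(5) (- (- (- (- 3))))  =[neg_neg →]=  (- (- 3))    ⊢ cost 5, within 5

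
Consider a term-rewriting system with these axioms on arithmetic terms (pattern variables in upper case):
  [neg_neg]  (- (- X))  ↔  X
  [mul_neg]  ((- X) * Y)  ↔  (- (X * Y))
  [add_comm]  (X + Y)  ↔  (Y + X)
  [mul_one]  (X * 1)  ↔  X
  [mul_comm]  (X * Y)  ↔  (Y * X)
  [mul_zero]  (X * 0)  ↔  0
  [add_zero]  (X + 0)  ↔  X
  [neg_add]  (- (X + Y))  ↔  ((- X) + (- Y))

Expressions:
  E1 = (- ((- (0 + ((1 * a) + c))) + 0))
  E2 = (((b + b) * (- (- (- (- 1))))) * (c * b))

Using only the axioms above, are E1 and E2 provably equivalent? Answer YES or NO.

The axioms are sound identities: if E1 ↔* E2 then E1 and E2 evaluate identically under any assignment.
Under a=0, b=0, c=1: E1 evaluates to 1, E2 to 0. Distinct ⇒ no rewrite sequence connects them.

NO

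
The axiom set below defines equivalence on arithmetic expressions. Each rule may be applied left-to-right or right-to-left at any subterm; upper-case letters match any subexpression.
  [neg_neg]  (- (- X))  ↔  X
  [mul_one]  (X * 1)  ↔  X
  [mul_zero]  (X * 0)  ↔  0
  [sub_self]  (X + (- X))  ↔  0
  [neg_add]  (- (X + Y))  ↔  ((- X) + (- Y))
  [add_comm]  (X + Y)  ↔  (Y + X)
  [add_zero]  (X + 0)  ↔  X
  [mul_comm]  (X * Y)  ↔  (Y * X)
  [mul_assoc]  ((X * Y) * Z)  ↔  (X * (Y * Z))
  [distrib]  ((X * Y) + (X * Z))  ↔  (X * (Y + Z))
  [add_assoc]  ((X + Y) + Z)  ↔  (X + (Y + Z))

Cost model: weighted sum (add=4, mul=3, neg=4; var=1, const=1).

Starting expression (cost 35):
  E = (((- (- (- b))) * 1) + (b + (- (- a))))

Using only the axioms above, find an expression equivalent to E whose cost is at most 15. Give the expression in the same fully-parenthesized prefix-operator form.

((- b) + (b + a))   [cost 15]

step 1: neg_neg (→) rewrites (- (- a)) into a, now (((- (- (- b))) * 1) + (b + a))
step 2: mul_one (→) rewrites ((- (- (- b))) * 1) into (- (- (- b))), now ((- (- (- b))) + (b + a))
step 3: neg_neg (→) rewrites (- (- (- b))) into (- b), reaching cost 15 (bound 15)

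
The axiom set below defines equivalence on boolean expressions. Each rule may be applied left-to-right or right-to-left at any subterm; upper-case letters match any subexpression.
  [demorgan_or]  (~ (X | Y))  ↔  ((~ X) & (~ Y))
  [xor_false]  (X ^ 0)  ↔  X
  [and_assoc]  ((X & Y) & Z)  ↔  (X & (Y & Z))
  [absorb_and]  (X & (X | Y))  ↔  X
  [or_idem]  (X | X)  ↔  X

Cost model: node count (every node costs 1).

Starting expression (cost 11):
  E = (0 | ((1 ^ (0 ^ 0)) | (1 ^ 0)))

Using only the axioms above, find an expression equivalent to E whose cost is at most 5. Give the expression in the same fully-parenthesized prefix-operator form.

(0 | (1 | 1))   [cost 5]

step 1: xor_false (→) rewrites (1 ^ 0) into 1, now (0 | ((1 ^ (0 ^ 0)) | 1))
step 2: xor_false (→) rewrites (0 ^ 0) into 0, now (0 | ((1 ^ 0) | 1))
step 3: xor_false (→) rewrites (1 ^ 0) into 1, reaching cost 5 (bound 5)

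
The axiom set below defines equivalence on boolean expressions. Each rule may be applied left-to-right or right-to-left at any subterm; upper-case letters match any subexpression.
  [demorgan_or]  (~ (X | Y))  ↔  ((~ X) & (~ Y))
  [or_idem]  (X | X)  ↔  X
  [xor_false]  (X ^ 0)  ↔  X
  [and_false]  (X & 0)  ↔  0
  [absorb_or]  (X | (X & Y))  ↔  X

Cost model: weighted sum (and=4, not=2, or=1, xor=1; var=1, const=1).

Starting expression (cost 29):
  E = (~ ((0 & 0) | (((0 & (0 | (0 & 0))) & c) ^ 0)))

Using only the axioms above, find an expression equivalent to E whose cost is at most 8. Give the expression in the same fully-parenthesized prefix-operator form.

step 1: xor_false (→) rewrites (((0 & (0 | (0 & 0))) & c) ^ 0) into ((0 & (0 | (0 & 0))) & c), now (~ ((0 & 0) | ((0 & (0 | (0 & 0))) & c)))
step 2: absorb_or (→) rewrites (0 | (0 & 0)) into 0, now (~ ((0 & 0) | ((0 & 0) & c)))
step 3: absorb_or (→) rewrites ((0 & 0) | ((0 & 0) & c)) into (0 & 0), reaching cost 8 (bound 8)

(~ (0 & 0))   [cost 8]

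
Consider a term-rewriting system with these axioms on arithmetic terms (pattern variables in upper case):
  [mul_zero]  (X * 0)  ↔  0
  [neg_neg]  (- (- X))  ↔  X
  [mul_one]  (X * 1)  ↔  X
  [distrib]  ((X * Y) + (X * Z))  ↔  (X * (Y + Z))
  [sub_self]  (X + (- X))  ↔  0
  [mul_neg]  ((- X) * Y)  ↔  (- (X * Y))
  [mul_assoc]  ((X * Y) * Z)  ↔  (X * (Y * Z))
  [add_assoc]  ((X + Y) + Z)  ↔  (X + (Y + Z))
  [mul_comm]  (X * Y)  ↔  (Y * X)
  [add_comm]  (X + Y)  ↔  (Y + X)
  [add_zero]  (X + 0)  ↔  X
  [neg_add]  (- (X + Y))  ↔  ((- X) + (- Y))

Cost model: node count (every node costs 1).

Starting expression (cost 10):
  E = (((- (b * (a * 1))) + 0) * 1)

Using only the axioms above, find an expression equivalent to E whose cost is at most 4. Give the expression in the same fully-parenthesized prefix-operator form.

1. [mul_one →] (((- (b * (a * 1))) + 0) * 1)  →  ((- (b * (a * 1))) + 0)
2. [mul_one →] (a * 1)  →  a;  E = ((- (b * a)) + 0)
3. [add_zero →] ((- (b * a)) + 0)  →  (- (b * a));  cost 4 ≤ 4, done

(- (b * a))   [cost 4]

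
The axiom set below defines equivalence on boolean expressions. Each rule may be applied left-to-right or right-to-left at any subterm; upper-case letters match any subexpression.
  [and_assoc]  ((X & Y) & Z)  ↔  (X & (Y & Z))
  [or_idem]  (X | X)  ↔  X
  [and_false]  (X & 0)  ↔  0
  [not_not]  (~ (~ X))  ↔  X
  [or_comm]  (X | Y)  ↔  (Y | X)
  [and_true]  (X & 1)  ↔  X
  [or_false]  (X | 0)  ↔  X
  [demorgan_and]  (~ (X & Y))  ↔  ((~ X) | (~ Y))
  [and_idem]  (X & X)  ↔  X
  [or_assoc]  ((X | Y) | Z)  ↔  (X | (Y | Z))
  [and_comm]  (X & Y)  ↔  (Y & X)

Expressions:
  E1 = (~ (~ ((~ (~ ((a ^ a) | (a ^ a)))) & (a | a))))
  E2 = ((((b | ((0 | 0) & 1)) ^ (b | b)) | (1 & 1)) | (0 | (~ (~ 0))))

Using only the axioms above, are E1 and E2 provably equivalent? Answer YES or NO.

NO

All listed rules preserve value, hence provable equivalence implies equal values everywhere; look for a separating assignment.
a=0, b=0 gives E1 ↦ 0, E2 ↦ 1; values differ ⇒ not provably equivalent.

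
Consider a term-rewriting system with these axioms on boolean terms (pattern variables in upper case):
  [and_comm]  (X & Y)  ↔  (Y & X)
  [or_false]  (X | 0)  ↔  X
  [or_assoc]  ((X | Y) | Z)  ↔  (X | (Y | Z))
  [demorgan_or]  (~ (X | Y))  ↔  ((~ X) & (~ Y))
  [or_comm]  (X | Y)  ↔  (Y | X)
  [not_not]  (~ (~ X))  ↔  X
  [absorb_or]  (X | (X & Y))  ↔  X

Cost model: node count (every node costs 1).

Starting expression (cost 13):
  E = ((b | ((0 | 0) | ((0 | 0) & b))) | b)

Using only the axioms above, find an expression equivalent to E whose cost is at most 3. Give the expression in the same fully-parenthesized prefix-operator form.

(1) ((0 | 0) | ((0 | 0) & b))  =[absorb_or →]=  (0 | 0)    ⊢ ((b | (0 | 0)) | b)
(2) (0 | 0)  =[or_false →]=  0    ⊢ ((b | 0) | b)
(3) (b | 0)  =[or_false →]=  b    ⊢ cost 3, within 3

(b | b)   [cost 3]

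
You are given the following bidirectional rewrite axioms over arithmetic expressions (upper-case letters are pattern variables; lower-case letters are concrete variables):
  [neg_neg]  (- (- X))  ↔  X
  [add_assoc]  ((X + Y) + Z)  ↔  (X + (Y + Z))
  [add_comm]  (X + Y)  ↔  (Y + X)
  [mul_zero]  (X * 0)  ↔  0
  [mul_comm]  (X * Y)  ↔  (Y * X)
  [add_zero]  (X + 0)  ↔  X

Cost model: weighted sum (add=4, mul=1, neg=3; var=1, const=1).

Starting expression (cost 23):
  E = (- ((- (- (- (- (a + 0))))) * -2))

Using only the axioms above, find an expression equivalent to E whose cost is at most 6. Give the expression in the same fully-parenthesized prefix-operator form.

(- (a * -2))   [cost 6]

step 1: neg_neg (→) rewrites (- (- (- (- (a + 0))))) into (- (- (a + 0))), now (- ((- (- (a + 0))) * -2))
step 2: neg_neg (→) rewrites (- (- (a + 0))) into (a + 0), now (- ((a + 0) * -2))
step 3: add_zero (→) rewrites (a + 0) into a, reaching cost 6 (bound 6)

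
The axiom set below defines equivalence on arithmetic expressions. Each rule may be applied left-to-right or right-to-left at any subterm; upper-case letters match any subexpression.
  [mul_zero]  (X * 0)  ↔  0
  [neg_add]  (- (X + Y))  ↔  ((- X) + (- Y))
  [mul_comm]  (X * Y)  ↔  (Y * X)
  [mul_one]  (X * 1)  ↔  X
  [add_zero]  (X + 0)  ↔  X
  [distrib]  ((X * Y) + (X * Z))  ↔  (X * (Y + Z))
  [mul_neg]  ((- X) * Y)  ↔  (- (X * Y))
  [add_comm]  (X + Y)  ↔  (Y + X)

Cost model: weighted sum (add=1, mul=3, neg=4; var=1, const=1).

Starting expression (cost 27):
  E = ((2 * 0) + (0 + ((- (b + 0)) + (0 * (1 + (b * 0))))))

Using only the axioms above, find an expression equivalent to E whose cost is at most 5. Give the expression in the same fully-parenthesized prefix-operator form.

(1) (b * 0)  =[mul_zero →]=  0    ⊢ ((2 * 0) + (0 + ((- (b + 0)) + (0 * (1 + 0)))))
(2) (0 + ((- (b + 0)) + (0 * (1 + 0))))  =[add_comm →]=  (((- (b + 0)) + (0 * (1 + 0))) + 0)    ⊢ ((2 * 0) + (((- (b + 0)) + (0 * (1 + 0))) + 0))
(3) (1 + 0)  =[add_zero →]=  1    ⊢ ((2 * 0) + (((- (b + 0)) + (0 * 1)) + 0))
(4) (b + 0)  =[add_zero →]=  b    ⊢ ((2 * 0) + (((- b) + (0 * 1)) + 0))
(5) (2 * 0)  =[mul_zero →]=  0    ⊢ (0 + (((- b) + (0 * 1)) + 0))
(6) (0 + (((- b) + (0 * 1)) + 0))  =[add_comm →]=  ((((- b) + (0 * 1)) + 0) + 0)
(7) (((- b) + (0 * 1)) + 0)  =[add_zero →]=  ((- b) + (0 * 1))    ⊢ (((- b) + (0 * 1)) + 0)
(8) (0 * 1)  =[mul_one →]=  0    ⊢ (((- b) + 0) + 0)
(9) ((- b) + 0)  =[add_zero →]=  (- b)    ⊢ ((- b) + 0)
(10) ((- b) + 0)  =[add_zero →]=  (- b)    ⊢ cost 5, within 5

(- b)   [cost 5]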